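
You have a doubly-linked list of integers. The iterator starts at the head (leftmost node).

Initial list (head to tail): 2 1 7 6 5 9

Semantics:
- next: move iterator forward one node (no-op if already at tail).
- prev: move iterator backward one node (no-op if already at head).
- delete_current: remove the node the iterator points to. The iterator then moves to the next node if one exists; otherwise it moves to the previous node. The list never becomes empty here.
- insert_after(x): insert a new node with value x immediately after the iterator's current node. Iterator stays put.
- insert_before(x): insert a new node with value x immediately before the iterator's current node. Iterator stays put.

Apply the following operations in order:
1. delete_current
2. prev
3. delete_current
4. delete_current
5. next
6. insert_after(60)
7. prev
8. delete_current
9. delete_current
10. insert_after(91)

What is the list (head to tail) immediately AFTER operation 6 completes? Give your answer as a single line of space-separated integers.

After 1 (delete_current): list=[1, 7, 6, 5, 9] cursor@1
After 2 (prev): list=[1, 7, 6, 5, 9] cursor@1
After 3 (delete_current): list=[7, 6, 5, 9] cursor@7
After 4 (delete_current): list=[6, 5, 9] cursor@6
After 5 (next): list=[6, 5, 9] cursor@5
After 6 (insert_after(60)): list=[6, 5, 60, 9] cursor@5

Answer: 6 5 60 9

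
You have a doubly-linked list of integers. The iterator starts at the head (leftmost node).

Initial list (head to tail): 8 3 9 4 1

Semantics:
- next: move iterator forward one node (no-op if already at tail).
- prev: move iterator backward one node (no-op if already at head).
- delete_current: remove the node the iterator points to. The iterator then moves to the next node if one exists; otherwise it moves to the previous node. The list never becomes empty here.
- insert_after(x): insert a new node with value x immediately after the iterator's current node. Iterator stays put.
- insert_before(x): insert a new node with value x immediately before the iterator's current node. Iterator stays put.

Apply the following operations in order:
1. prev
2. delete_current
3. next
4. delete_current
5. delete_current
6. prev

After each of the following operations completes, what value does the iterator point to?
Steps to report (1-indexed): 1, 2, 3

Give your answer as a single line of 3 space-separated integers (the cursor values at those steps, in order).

After 1 (prev): list=[8, 3, 9, 4, 1] cursor@8
After 2 (delete_current): list=[3, 9, 4, 1] cursor@3
After 3 (next): list=[3, 9, 4, 1] cursor@9
After 4 (delete_current): list=[3, 4, 1] cursor@4
After 5 (delete_current): list=[3, 1] cursor@1
After 6 (prev): list=[3, 1] cursor@3

Answer: 8 3 9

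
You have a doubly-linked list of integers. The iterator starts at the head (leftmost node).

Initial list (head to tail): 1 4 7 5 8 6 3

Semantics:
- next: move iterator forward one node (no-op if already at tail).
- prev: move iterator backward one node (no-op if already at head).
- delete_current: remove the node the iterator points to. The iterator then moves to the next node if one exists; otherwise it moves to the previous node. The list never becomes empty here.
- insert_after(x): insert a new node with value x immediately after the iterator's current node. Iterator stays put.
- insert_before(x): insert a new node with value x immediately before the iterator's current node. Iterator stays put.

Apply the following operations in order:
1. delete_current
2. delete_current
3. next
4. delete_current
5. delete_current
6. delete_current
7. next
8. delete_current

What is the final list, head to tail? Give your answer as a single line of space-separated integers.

Answer: 7

Derivation:
After 1 (delete_current): list=[4, 7, 5, 8, 6, 3] cursor@4
After 2 (delete_current): list=[7, 5, 8, 6, 3] cursor@7
After 3 (next): list=[7, 5, 8, 6, 3] cursor@5
After 4 (delete_current): list=[7, 8, 6, 3] cursor@8
After 5 (delete_current): list=[7, 6, 3] cursor@6
After 6 (delete_current): list=[7, 3] cursor@3
After 7 (next): list=[7, 3] cursor@3
After 8 (delete_current): list=[7] cursor@7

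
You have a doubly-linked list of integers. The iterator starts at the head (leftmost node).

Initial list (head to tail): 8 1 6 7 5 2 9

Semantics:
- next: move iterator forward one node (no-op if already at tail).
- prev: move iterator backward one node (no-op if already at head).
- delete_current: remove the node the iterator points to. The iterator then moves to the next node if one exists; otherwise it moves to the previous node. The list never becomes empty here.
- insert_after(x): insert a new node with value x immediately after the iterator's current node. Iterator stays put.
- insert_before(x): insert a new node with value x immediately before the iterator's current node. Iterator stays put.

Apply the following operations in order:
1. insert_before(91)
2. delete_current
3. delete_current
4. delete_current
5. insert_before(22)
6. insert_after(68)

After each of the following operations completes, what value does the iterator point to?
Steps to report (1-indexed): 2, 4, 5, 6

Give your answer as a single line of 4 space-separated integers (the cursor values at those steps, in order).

After 1 (insert_before(91)): list=[91, 8, 1, 6, 7, 5, 2, 9] cursor@8
After 2 (delete_current): list=[91, 1, 6, 7, 5, 2, 9] cursor@1
After 3 (delete_current): list=[91, 6, 7, 5, 2, 9] cursor@6
After 4 (delete_current): list=[91, 7, 5, 2, 9] cursor@7
After 5 (insert_before(22)): list=[91, 22, 7, 5, 2, 9] cursor@7
After 6 (insert_after(68)): list=[91, 22, 7, 68, 5, 2, 9] cursor@7

Answer: 1 7 7 7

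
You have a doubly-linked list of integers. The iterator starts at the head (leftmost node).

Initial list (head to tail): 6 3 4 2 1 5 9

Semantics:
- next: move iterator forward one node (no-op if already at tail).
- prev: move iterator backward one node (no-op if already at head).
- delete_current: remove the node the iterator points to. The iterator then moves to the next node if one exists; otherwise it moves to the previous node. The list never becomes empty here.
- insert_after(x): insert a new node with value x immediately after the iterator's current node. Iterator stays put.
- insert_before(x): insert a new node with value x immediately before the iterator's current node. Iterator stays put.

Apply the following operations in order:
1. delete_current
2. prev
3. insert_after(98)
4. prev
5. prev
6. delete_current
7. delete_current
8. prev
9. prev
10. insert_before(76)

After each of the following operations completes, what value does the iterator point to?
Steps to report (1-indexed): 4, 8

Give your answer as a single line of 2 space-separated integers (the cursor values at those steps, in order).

Answer: 3 4

Derivation:
After 1 (delete_current): list=[3, 4, 2, 1, 5, 9] cursor@3
After 2 (prev): list=[3, 4, 2, 1, 5, 9] cursor@3
After 3 (insert_after(98)): list=[3, 98, 4, 2, 1, 5, 9] cursor@3
After 4 (prev): list=[3, 98, 4, 2, 1, 5, 9] cursor@3
After 5 (prev): list=[3, 98, 4, 2, 1, 5, 9] cursor@3
After 6 (delete_current): list=[98, 4, 2, 1, 5, 9] cursor@98
After 7 (delete_current): list=[4, 2, 1, 5, 9] cursor@4
After 8 (prev): list=[4, 2, 1, 5, 9] cursor@4
After 9 (prev): list=[4, 2, 1, 5, 9] cursor@4
After 10 (insert_before(76)): list=[76, 4, 2, 1, 5, 9] cursor@4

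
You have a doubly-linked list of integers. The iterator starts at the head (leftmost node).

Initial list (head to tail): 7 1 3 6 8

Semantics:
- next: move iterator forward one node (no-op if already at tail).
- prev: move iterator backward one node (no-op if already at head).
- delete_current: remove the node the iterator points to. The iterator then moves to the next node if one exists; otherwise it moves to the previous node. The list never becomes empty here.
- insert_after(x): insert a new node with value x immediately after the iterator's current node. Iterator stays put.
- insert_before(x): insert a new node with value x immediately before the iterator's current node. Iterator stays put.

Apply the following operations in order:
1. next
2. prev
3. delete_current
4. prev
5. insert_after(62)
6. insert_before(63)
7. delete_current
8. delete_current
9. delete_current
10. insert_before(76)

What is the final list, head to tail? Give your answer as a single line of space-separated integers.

After 1 (next): list=[7, 1, 3, 6, 8] cursor@1
After 2 (prev): list=[7, 1, 3, 6, 8] cursor@7
After 3 (delete_current): list=[1, 3, 6, 8] cursor@1
After 4 (prev): list=[1, 3, 6, 8] cursor@1
After 5 (insert_after(62)): list=[1, 62, 3, 6, 8] cursor@1
After 6 (insert_before(63)): list=[63, 1, 62, 3, 6, 8] cursor@1
After 7 (delete_current): list=[63, 62, 3, 6, 8] cursor@62
After 8 (delete_current): list=[63, 3, 6, 8] cursor@3
After 9 (delete_current): list=[63, 6, 8] cursor@6
After 10 (insert_before(76)): list=[63, 76, 6, 8] cursor@6

Answer: 63 76 6 8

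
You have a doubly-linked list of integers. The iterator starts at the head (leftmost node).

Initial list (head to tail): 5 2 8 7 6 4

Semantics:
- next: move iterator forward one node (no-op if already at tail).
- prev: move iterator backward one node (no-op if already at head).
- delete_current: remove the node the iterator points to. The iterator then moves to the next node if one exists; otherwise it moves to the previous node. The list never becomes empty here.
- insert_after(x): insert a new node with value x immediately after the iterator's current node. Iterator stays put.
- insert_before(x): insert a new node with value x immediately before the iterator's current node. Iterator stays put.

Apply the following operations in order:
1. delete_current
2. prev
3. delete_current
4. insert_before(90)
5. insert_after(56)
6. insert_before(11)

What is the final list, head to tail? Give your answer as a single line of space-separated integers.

Answer: 90 11 8 56 7 6 4

Derivation:
After 1 (delete_current): list=[2, 8, 7, 6, 4] cursor@2
After 2 (prev): list=[2, 8, 7, 6, 4] cursor@2
After 3 (delete_current): list=[8, 7, 6, 4] cursor@8
After 4 (insert_before(90)): list=[90, 8, 7, 6, 4] cursor@8
After 5 (insert_after(56)): list=[90, 8, 56, 7, 6, 4] cursor@8
After 6 (insert_before(11)): list=[90, 11, 8, 56, 7, 6, 4] cursor@8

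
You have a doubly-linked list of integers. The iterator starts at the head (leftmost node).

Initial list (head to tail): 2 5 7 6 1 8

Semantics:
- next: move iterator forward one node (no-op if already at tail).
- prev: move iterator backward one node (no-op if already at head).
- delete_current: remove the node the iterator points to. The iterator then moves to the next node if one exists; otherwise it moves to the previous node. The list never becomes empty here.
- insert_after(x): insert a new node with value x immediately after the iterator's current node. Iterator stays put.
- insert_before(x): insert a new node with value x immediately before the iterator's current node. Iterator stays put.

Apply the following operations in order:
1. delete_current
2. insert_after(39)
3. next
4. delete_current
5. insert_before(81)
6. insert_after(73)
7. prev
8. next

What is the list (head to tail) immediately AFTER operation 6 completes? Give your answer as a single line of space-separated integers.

Answer: 5 81 7 73 6 1 8

Derivation:
After 1 (delete_current): list=[5, 7, 6, 1, 8] cursor@5
After 2 (insert_after(39)): list=[5, 39, 7, 6, 1, 8] cursor@5
After 3 (next): list=[5, 39, 7, 6, 1, 8] cursor@39
After 4 (delete_current): list=[5, 7, 6, 1, 8] cursor@7
After 5 (insert_before(81)): list=[5, 81, 7, 6, 1, 8] cursor@7
After 6 (insert_after(73)): list=[5, 81, 7, 73, 6, 1, 8] cursor@7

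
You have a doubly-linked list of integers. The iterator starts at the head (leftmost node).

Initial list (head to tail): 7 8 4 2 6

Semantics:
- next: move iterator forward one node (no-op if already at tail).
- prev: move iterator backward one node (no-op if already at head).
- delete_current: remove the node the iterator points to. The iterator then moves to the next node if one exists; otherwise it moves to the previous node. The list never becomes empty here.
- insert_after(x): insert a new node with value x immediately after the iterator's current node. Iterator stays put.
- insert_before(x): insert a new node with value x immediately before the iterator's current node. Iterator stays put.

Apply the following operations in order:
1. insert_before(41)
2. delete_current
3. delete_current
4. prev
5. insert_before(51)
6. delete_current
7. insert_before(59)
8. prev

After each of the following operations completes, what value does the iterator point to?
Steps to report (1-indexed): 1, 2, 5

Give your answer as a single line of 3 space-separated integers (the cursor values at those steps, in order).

Answer: 7 8 41

Derivation:
After 1 (insert_before(41)): list=[41, 7, 8, 4, 2, 6] cursor@7
After 2 (delete_current): list=[41, 8, 4, 2, 6] cursor@8
After 3 (delete_current): list=[41, 4, 2, 6] cursor@4
After 4 (prev): list=[41, 4, 2, 6] cursor@41
After 5 (insert_before(51)): list=[51, 41, 4, 2, 6] cursor@41
After 6 (delete_current): list=[51, 4, 2, 6] cursor@4
After 7 (insert_before(59)): list=[51, 59, 4, 2, 6] cursor@4
After 8 (prev): list=[51, 59, 4, 2, 6] cursor@59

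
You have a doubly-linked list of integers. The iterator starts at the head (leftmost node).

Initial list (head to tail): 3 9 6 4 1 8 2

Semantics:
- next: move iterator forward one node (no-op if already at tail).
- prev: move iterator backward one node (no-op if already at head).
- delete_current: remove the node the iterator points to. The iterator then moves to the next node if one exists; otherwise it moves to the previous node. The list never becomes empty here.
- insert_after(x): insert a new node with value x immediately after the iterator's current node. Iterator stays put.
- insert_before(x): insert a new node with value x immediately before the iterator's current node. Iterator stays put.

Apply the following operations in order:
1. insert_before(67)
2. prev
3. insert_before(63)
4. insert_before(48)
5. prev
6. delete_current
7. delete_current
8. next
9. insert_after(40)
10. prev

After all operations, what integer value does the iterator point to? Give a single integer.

After 1 (insert_before(67)): list=[67, 3, 9, 6, 4, 1, 8, 2] cursor@3
After 2 (prev): list=[67, 3, 9, 6, 4, 1, 8, 2] cursor@67
After 3 (insert_before(63)): list=[63, 67, 3, 9, 6, 4, 1, 8, 2] cursor@67
After 4 (insert_before(48)): list=[63, 48, 67, 3, 9, 6, 4, 1, 8, 2] cursor@67
After 5 (prev): list=[63, 48, 67, 3, 9, 6, 4, 1, 8, 2] cursor@48
After 6 (delete_current): list=[63, 67, 3, 9, 6, 4, 1, 8, 2] cursor@67
After 7 (delete_current): list=[63, 3, 9, 6, 4, 1, 8, 2] cursor@3
After 8 (next): list=[63, 3, 9, 6, 4, 1, 8, 2] cursor@9
After 9 (insert_after(40)): list=[63, 3, 9, 40, 6, 4, 1, 8, 2] cursor@9
After 10 (prev): list=[63, 3, 9, 40, 6, 4, 1, 8, 2] cursor@3

Answer: 3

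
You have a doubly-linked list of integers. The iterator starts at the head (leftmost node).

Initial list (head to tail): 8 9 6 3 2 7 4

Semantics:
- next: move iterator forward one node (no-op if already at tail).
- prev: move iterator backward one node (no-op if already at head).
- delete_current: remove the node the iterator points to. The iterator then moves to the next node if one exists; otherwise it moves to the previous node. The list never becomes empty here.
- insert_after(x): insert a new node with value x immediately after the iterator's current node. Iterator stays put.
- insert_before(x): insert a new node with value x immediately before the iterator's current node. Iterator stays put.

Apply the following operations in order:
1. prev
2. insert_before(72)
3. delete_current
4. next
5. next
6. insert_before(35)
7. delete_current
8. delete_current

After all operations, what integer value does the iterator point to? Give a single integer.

After 1 (prev): list=[8, 9, 6, 3, 2, 7, 4] cursor@8
After 2 (insert_before(72)): list=[72, 8, 9, 6, 3, 2, 7, 4] cursor@8
After 3 (delete_current): list=[72, 9, 6, 3, 2, 7, 4] cursor@9
After 4 (next): list=[72, 9, 6, 3, 2, 7, 4] cursor@6
After 5 (next): list=[72, 9, 6, 3, 2, 7, 4] cursor@3
After 6 (insert_before(35)): list=[72, 9, 6, 35, 3, 2, 7, 4] cursor@3
After 7 (delete_current): list=[72, 9, 6, 35, 2, 7, 4] cursor@2
After 8 (delete_current): list=[72, 9, 6, 35, 7, 4] cursor@7

Answer: 7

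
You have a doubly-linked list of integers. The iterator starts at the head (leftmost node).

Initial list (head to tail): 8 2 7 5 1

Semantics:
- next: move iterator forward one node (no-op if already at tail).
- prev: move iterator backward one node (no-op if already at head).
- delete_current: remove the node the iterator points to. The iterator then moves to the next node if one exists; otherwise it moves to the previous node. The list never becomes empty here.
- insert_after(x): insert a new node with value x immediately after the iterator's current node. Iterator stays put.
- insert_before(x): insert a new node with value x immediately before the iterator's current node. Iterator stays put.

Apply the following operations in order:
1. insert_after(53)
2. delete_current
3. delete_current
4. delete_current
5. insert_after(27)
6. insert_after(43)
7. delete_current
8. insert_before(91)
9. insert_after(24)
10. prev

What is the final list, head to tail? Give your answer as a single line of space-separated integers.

Answer: 91 43 24 27 5 1

Derivation:
After 1 (insert_after(53)): list=[8, 53, 2, 7, 5, 1] cursor@8
After 2 (delete_current): list=[53, 2, 7, 5, 1] cursor@53
After 3 (delete_current): list=[2, 7, 5, 1] cursor@2
After 4 (delete_current): list=[7, 5, 1] cursor@7
After 5 (insert_after(27)): list=[7, 27, 5, 1] cursor@7
After 6 (insert_after(43)): list=[7, 43, 27, 5, 1] cursor@7
After 7 (delete_current): list=[43, 27, 5, 1] cursor@43
After 8 (insert_before(91)): list=[91, 43, 27, 5, 1] cursor@43
After 9 (insert_after(24)): list=[91, 43, 24, 27, 5, 1] cursor@43
After 10 (prev): list=[91, 43, 24, 27, 5, 1] cursor@91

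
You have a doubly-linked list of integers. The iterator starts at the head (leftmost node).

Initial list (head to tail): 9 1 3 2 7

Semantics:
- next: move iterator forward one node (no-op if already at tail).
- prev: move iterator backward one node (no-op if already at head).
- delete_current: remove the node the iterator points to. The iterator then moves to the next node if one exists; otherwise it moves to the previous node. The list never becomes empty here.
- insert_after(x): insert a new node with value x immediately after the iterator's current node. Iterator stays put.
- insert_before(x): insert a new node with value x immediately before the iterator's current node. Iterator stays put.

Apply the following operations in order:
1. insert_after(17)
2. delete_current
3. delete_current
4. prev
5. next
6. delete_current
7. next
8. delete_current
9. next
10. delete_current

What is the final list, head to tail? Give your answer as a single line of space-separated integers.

Answer: 1

Derivation:
After 1 (insert_after(17)): list=[9, 17, 1, 3, 2, 7] cursor@9
After 2 (delete_current): list=[17, 1, 3, 2, 7] cursor@17
After 3 (delete_current): list=[1, 3, 2, 7] cursor@1
After 4 (prev): list=[1, 3, 2, 7] cursor@1
After 5 (next): list=[1, 3, 2, 7] cursor@3
After 6 (delete_current): list=[1, 2, 7] cursor@2
After 7 (next): list=[1, 2, 7] cursor@7
After 8 (delete_current): list=[1, 2] cursor@2
After 9 (next): list=[1, 2] cursor@2
After 10 (delete_current): list=[1] cursor@1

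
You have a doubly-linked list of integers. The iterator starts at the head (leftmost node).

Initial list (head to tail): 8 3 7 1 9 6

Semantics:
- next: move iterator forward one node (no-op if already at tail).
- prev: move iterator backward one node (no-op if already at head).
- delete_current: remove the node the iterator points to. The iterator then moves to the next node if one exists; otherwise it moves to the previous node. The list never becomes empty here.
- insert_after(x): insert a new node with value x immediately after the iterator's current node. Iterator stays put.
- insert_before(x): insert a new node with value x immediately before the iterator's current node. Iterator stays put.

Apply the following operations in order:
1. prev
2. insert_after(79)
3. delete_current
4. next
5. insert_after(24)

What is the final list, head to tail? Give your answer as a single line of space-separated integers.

After 1 (prev): list=[8, 3, 7, 1, 9, 6] cursor@8
After 2 (insert_after(79)): list=[8, 79, 3, 7, 1, 9, 6] cursor@8
After 3 (delete_current): list=[79, 3, 7, 1, 9, 6] cursor@79
After 4 (next): list=[79, 3, 7, 1, 9, 6] cursor@3
After 5 (insert_after(24)): list=[79, 3, 24, 7, 1, 9, 6] cursor@3

Answer: 79 3 24 7 1 9 6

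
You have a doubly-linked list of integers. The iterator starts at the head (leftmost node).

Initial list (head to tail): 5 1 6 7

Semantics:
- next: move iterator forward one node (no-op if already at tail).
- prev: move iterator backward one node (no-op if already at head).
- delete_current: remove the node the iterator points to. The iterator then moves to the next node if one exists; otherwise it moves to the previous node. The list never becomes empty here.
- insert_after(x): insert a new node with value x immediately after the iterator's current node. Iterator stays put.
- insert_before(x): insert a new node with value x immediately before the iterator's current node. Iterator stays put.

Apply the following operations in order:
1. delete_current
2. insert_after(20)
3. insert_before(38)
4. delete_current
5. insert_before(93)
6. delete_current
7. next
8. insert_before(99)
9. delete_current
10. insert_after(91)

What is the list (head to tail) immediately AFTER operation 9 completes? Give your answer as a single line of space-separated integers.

After 1 (delete_current): list=[1, 6, 7] cursor@1
After 2 (insert_after(20)): list=[1, 20, 6, 7] cursor@1
After 3 (insert_before(38)): list=[38, 1, 20, 6, 7] cursor@1
After 4 (delete_current): list=[38, 20, 6, 7] cursor@20
After 5 (insert_before(93)): list=[38, 93, 20, 6, 7] cursor@20
After 6 (delete_current): list=[38, 93, 6, 7] cursor@6
After 7 (next): list=[38, 93, 6, 7] cursor@7
After 8 (insert_before(99)): list=[38, 93, 6, 99, 7] cursor@7
After 9 (delete_current): list=[38, 93, 6, 99] cursor@99

Answer: 38 93 6 99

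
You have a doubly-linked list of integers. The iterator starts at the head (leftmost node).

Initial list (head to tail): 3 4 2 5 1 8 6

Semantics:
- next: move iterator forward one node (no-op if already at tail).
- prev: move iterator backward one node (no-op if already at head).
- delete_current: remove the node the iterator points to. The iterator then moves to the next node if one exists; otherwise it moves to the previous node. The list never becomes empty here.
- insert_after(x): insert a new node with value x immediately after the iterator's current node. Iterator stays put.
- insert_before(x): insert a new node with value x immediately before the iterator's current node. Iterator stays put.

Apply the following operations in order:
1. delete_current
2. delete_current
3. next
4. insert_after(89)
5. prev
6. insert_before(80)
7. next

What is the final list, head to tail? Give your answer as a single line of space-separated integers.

After 1 (delete_current): list=[4, 2, 5, 1, 8, 6] cursor@4
After 2 (delete_current): list=[2, 5, 1, 8, 6] cursor@2
After 3 (next): list=[2, 5, 1, 8, 6] cursor@5
After 4 (insert_after(89)): list=[2, 5, 89, 1, 8, 6] cursor@5
After 5 (prev): list=[2, 5, 89, 1, 8, 6] cursor@2
After 6 (insert_before(80)): list=[80, 2, 5, 89, 1, 8, 6] cursor@2
After 7 (next): list=[80, 2, 5, 89, 1, 8, 6] cursor@5

Answer: 80 2 5 89 1 8 6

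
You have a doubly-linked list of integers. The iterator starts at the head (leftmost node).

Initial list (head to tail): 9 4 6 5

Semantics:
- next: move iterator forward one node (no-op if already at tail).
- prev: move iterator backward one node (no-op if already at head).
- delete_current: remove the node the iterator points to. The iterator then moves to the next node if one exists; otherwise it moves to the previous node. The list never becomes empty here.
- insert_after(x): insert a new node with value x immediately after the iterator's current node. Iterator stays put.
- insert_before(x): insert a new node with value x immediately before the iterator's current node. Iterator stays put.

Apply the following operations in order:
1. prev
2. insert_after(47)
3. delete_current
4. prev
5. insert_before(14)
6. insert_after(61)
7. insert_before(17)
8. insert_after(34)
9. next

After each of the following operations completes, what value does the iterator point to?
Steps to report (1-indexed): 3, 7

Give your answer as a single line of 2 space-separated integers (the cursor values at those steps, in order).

Answer: 47 47

Derivation:
After 1 (prev): list=[9, 4, 6, 5] cursor@9
After 2 (insert_after(47)): list=[9, 47, 4, 6, 5] cursor@9
After 3 (delete_current): list=[47, 4, 6, 5] cursor@47
After 4 (prev): list=[47, 4, 6, 5] cursor@47
After 5 (insert_before(14)): list=[14, 47, 4, 6, 5] cursor@47
After 6 (insert_after(61)): list=[14, 47, 61, 4, 6, 5] cursor@47
After 7 (insert_before(17)): list=[14, 17, 47, 61, 4, 6, 5] cursor@47
After 8 (insert_after(34)): list=[14, 17, 47, 34, 61, 4, 6, 5] cursor@47
After 9 (next): list=[14, 17, 47, 34, 61, 4, 6, 5] cursor@34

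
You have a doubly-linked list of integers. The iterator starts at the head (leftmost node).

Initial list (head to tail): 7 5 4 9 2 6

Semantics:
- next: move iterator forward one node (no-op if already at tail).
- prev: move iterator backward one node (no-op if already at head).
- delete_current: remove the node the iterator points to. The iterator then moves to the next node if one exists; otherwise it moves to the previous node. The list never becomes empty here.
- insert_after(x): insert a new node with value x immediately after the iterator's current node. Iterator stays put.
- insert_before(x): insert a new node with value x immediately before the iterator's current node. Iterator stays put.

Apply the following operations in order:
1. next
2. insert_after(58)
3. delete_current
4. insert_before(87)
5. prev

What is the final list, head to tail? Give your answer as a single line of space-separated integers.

After 1 (next): list=[7, 5, 4, 9, 2, 6] cursor@5
After 2 (insert_after(58)): list=[7, 5, 58, 4, 9, 2, 6] cursor@5
After 3 (delete_current): list=[7, 58, 4, 9, 2, 6] cursor@58
After 4 (insert_before(87)): list=[7, 87, 58, 4, 9, 2, 6] cursor@58
After 5 (prev): list=[7, 87, 58, 4, 9, 2, 6] cursor@87

Answer: 7 87 58 4 9 2 6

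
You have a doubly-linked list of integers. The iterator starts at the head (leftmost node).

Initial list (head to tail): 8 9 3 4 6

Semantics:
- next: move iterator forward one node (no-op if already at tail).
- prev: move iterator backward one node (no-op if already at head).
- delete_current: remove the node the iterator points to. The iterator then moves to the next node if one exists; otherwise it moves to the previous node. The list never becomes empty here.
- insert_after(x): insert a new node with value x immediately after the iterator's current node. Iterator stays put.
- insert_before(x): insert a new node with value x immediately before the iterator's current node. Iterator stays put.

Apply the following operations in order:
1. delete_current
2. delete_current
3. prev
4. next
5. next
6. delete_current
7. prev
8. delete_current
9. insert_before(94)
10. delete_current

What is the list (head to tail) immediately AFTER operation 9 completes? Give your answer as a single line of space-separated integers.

After 1 (delete_current): list=[9, 3, 4, 6] cursor@9
After 2 (delete_current): list=[3, 4, 6] cursor@3
After 3 (prev): list=[3, 4, 6] cursor@3
After 4 (next): list=[3, 4, 6] cursor@4
After 5 (next): list=[3, 4, 6] cursor@6
After 6 (delete_current): list=[3, 4] cursor@4
After 7 (prev): list=[3, 4] cursor@3
After 8 (delete_current): list=[4] cursor@4
After 9 (insert_before(94)): list=[94, 4] cursor@4

Answer: 94 4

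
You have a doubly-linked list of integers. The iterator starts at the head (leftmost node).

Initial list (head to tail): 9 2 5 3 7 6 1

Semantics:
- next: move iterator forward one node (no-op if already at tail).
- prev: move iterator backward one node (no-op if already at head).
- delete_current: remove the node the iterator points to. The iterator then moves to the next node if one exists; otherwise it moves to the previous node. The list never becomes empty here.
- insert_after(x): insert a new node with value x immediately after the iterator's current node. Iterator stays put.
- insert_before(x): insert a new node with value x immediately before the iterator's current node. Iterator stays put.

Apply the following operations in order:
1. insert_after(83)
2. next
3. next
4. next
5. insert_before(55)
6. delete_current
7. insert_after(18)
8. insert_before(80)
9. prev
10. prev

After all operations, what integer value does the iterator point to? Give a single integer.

Answer: 55

Derivation:
After 1 (insert_after(83)): list=[9, 83, 2, 5, 3, 7, 6, 1] cursor@9
After 2 (next): list=[9, 83, 2, 5, 3, 7, 6, 1] cursor@83
After 3 (next): list=[9, 83, 2, 5, 3, 7, 6, 1] cursor@2
After 4 (next): list=[9, 83, 2, 5, 3, 7, 6, 1] cursor@5
After 5 (insert_before(55)): list=[9, 83, 2, 55, 5, 3, 7, 6, 1] cursor@5
After 6 (delete_current): list=[9, 83, 2, 55, 3, 7, 6, 1] cursor@3
After 7 (insert_after(18)): list=[9, 83, 2, 55, 3, 18, 7, 6, 1] cursor@3
After 8 (insert_before(80)): list=[9, 83, 2, 55, 80, 3, 18, 7, 6, 1] cursor@3
After 9 (prev): list=[9, 83, 2, 55, 80, 3, 18, 7, 6, 1] cursor@80
After 10 (prev): list=[9, 83, 2, 55, 80, 3, 18, 7, 6, 1] cursor@55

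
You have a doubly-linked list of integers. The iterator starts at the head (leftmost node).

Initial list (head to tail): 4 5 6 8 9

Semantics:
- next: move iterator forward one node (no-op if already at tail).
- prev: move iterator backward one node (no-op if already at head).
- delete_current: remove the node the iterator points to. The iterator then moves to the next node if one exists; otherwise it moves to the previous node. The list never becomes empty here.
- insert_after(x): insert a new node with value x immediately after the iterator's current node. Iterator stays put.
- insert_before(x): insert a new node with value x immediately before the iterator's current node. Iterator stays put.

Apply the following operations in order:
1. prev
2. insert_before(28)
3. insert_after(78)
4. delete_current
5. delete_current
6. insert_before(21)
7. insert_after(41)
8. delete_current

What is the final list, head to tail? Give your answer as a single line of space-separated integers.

After 1 (prev): list=[4, 5, 6, 8, 9] cursor@4
After 2 (insert_before(28)): list=[28, 4, 5, 6, 8, 9] cursor@4
After 3 (insert_after(78)): list=[28, 4, 78, 5, 6, 8, 9] cursor@4
After 4 (delete_current): list=[28, 78, 5, 6, 8, 9] cursor@78
After 5 (delete_current): list=[28, 5, 6, 8, 9] cursor@5
After 6 (insert_before(21)): list=[28, 21, 5, 6, 8, 9] cursor@5
After 7 (insert_after(41)): list=[28, 21, 5, 41, 6, 8, 9] cursor@5
After 8 (delete_current): list=[28, 21, 41, 6, 8, 9] cursor@41

Answer: 28 21 41 6 8 9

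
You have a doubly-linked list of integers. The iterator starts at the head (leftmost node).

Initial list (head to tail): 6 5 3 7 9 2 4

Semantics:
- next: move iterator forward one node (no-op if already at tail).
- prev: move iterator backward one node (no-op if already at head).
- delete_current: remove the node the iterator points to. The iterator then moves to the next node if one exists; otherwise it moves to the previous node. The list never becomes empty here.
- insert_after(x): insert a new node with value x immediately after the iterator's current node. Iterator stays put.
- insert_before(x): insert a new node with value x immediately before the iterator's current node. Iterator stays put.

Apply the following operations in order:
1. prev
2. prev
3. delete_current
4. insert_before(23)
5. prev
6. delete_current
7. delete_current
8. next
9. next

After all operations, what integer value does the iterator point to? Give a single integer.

After 1 (prev): list=[6, 5, 3, 7, 9, 2, 4] cursor@6
After 2 (prev): list=[6, 5, 3, 7, 9, 2, 4] cursor@6
After 3 (delete_current): list=[5, 3, 7, 9, 2, 4] cursor@5
After 4 (insert_before(23)): list=[23, 5, 3, 7, 9, 2, 4] cursor@5
After 5 (prev): list=[23, 5, 3, 7, 9, 2, 4] cursor@23
After 6 (delete_current): list=[5, 3, 7, 9, 2, 4] cursor@5
After 7 (delete_current): list=[3, 7, 9, 2, 4] cursor@3
After 8 (next): list=[3, 7, 9, 2, 4] cursor@7
After 9 (next): list=[3, 7, 9, 2, 4] cursor@9

Answer: 9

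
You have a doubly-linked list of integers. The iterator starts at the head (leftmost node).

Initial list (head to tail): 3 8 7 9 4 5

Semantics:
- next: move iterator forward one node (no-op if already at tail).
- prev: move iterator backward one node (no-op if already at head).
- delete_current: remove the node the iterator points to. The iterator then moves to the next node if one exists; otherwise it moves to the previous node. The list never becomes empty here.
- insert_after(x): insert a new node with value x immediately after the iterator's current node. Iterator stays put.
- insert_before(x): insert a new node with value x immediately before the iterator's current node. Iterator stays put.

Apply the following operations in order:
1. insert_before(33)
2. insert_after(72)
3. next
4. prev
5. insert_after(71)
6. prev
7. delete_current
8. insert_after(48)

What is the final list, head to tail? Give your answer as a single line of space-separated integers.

After 1 (insert_before(33)): list=[33, 3, 8, 7, 9, 4, 5] cursor@3
After 2 (insert_after(72)): list=[33, 3, 72, 8, 7, 9, 4, 5] cursor@3
After 3 (next): list=[33, 3, 72, 8, 7, 9, 4, 5] cursor@72
After 4 (prev): list=[33, 3, 72, 8, 7, 9, 4, 5] cursor@3
After 5 (insert_after(71)): list=[33, 3, 71, 72, 8, 7, 9, 4, 5] cursor@3
After 6 (prev): list=[33, 3, 71, 72, 8, 7, 9, 4, 5] cursor@33
After 7 (delete_current): list=[3, 71, 72, 8, 7, 9, 4, 5] cursor@3
After 8 (insert_after(48)): list=[3, 48, 71, 72, 8, 7, 9, 4, 5] cursor@3

Answer: 3 48 71 72 8 7 9 4 5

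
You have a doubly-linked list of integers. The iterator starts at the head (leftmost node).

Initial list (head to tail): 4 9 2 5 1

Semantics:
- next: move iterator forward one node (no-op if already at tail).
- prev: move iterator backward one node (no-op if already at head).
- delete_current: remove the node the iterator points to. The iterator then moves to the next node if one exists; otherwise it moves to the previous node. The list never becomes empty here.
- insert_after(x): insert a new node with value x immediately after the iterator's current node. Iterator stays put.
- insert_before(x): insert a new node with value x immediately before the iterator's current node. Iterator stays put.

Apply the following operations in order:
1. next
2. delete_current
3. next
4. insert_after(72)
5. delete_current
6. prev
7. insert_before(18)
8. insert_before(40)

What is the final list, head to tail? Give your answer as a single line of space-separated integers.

Answer: 4 18 40 2 72 1

Derivation:
After 1 (next): list=[4, 9, 2, 5, 1] cursor@9
After 2 (delete_current): list=[4, 2, 5, 1] cursor@2
After 3 (next): list=[4, 2, 5, 1] cursor@5
After 4 (insert_after(72)): list=[4, 2, 5, 72, 1] cursor@5
After 5 (delete_current): list=[4, 2, 72, 1] cursor@72
After 6 (prev): list=[4, 2, 72, 1] cursor@2
After 7 (insert_before(18)): list=[4, 18, 2, 72, 1] cursor@2
After 8 (insert_before(40)): list=[4, 18, 40, 2, 72, 1] cursor@2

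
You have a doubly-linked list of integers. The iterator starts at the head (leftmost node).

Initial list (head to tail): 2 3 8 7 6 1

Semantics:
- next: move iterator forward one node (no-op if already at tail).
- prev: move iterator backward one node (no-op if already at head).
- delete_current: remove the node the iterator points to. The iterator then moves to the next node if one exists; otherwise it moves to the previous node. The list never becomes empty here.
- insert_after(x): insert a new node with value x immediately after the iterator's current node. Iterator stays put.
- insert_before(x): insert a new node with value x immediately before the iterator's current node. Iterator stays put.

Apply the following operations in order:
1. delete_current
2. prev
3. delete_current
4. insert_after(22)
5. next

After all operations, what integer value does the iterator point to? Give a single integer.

Answer: 22

Derivation:
After 1 (delete_current): list=[3, 8, 7, 6, 1] cursor@3
After 2 (prev): list=[3, 8, 7, 6, 1] cursor@3
After 3 (delete_current): list=[8, 7, 6, 1] cursor@8
After 4 (insert_after(22)): list=[8, 22, 7, 6, 1] cursor@8
After 5 (next): list=[8, 22, 7, 6, 1] cursor@22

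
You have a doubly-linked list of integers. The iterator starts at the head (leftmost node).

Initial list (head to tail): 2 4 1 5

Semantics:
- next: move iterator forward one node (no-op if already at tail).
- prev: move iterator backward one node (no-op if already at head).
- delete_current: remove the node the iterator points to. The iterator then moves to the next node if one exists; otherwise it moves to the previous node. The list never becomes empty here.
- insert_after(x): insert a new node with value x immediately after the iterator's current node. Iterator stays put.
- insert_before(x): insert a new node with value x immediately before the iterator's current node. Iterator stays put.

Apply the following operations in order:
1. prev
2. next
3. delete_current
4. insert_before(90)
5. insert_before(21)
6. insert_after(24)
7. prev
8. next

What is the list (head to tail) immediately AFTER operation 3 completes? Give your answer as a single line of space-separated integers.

After 1 (prev): list=[2, 4, 1, 5] cursor@2
After 2 (next): list=[2, 4, 1, 5] cursor@4
After 3 (delete_current): list=[2, 1, 5] cursor@1

Answer: 2 1 5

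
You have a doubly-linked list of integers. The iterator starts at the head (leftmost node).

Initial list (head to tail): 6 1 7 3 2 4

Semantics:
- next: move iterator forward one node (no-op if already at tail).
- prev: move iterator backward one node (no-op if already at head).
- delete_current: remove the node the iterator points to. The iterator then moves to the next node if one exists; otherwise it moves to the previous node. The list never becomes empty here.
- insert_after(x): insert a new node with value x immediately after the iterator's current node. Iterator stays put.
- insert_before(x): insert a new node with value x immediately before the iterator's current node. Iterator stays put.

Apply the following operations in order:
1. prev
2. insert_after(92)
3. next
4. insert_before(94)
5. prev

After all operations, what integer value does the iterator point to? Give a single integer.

After 1 (prev): list=[6, 1, 7, 3, 2, 4] cursor@6
After 2 (insert_after(92)): list=[6, 92, 1, 7, 3, 2, 4] cursor@6
After 3 (next): list=[6, 92, 1, 7, 3, 2, 4] cursor@92
After 4 (insert_before(94)): list=[6, 94, 92, 1, 7, 3, 2, 4] cursor@92
After 5 (prev): list=[6, 94, 92, 1, 7, 3, 2, 4] cursor@94

Answer: 94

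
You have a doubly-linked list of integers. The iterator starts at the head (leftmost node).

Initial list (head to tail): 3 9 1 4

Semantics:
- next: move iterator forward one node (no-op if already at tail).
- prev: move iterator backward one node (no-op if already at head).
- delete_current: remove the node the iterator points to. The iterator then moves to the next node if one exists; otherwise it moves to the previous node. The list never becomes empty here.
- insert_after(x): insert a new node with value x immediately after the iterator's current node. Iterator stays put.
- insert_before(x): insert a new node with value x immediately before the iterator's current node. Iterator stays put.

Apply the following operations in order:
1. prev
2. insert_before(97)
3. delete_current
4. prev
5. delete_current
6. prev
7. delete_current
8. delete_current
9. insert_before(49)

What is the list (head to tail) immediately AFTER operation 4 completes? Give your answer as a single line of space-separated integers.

Answer: 97 9 1 4

Derivation:
After 1 (prev): list=[3, 9, 1, 4] cursor@3
After 2 (insert_before(97)): list=[97, 3, 9, 1, 4] cursor@3
After 3 (delete_current): list=[97, 9, 1, 4] cursor@9
After 4 (prev): list=[97, 9, 1, 4] cursor@97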